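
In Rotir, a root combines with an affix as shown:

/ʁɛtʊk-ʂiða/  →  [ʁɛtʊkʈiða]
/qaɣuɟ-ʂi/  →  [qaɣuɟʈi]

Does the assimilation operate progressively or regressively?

progressive

Underlying /ʂ/ is realised as [ʈ] next to /k/; /k/ itself does not change.
The change fricative → stop matches the manner of the preceding /k/, identifying this as manner assimilation.
The same holds elsewhere in the data: /ʂ/ → [ʈ] after /ɟ/ (fricative → stop, matching a stop) — only manner changes, and always toward the preceding segment.
Since the segment that changes follows the conditioning segment, the assimilation is progressive.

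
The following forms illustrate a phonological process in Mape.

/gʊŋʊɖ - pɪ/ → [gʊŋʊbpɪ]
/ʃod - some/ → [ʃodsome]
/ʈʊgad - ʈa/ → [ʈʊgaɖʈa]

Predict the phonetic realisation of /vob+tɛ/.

The data show regressive place assimilation: /ɖ/ → [b] before /p/; /d/ → [ɖ] before /ʈ/. In each pair only place changes, matching the following consonant, while manner and voice stay constant.
Nothing changes in [ʃodsome]: there the adjacent consonants already agree in place (/d/ and /s/ are both alveolar), so this form is consistent with the same rule.
/b/ is a voiced bilabial stop. The following trigger /t/ is alveolar, so /b/ must become alveolar as well.
The voiced alveolar stop is [d], so /b/ → [d].

[vodtɛ]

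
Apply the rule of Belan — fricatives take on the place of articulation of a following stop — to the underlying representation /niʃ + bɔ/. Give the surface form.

[niɸbɔ]

The rule targets /ʃ/ (voiceless postalveolar fricative), which sits before the trigger /b/ (bilabial).
A voiceless bilabial fricative is [ɸ], so the surface segment is [ɸ].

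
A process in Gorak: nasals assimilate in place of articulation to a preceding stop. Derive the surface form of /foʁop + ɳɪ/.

The rule targets /ɳ/ (voiced retroflex nasal), which sits after the trigger /p/ (bilabial).
A voiced bilabial nasal is [m], so the surface segment is [m].

[foʁopmɪ]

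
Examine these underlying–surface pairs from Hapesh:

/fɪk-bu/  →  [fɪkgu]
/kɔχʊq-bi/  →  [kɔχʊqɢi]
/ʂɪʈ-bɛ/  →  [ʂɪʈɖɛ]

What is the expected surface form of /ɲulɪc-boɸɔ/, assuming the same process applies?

[ɲulɪcɟoɸɔ]

The data show progressive place assimilation: /b/ → [g] after /k/; /b/ → [ɢ] after /q/; /b/ → [ɖ] after /ʈ/. In each pair only place changes, matching the preceding consonant, while manner and voice stay constant.
/b/ is a voiced bilabial stop. The preceding trigger /c/ is palatal, so /b/ must become palatal as well.
Changing only its place to palatal gives [ɟ] — the voiced palatal stop.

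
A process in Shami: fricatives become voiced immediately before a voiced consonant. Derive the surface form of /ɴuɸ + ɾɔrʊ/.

[ɴuβɾɔrʊ]

/ɸ/ is a voiceless bilabial fricative. The following trigger /ɾ/ is voiced, so /ɸ/ must become voiced as well.
Changing only its voicing to voiced gives [β] — the voiced bilabial fricative.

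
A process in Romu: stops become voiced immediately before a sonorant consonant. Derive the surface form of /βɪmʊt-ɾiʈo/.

The rule targets /t/ (voiceless alveolar stop), which sits before the trigger /ɾ/ (voiced).
The voiced alveolar stop is [d], so /t/ → [d].

[βɪmʊdɾiʈo]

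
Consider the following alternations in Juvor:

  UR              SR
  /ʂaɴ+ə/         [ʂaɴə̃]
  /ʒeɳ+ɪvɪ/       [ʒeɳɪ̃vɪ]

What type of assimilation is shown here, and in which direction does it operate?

progressive nasality assimilation (vowel nasalisation)

The vowel /ə/ surfaces as nasalised [ə̃] next to the preceding nasal /ɴ/ — it has acquired the [+nasal] feature of its neighbour.
Likewise in the remaining data: /ɪ/ → [ɪ̃] after /ɳ/ — each time a vowel is nasalised next to a preceding nasal.
Because the conditioning nasal is to the left of the vowel that changes, the process is progressive (perseverative).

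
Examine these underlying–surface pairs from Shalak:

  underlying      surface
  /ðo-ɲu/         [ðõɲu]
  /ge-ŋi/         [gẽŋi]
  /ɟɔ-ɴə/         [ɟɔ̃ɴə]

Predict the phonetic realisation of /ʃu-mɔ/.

[ʃũmɔ]

The data show regressive nasality assimilation (vowel nasalisation): /o/ → [õ] before /ɲ/; /e/ → [ẽ] before /ŋ/; /ɔ/ → [ɔ̃] before /ɴ/ — a vowel is nasalised by an immediately following nasal consonant.
The vowel /u/ is adjacent to the following nasal /m/, so it acquires [+nasal] and surfaces as [ũ].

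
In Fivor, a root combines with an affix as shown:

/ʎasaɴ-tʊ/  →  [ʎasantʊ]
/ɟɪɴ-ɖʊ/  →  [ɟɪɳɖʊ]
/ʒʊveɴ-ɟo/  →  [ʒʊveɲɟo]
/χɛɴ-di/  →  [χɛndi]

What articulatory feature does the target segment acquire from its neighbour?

place

The segment that alternates is /ɴ/, which surfaces as [n] when adjacent to /t/.
/ɴ/ is uvular while /t/ is alveolar; the output [n] is alveolar, matching the trigger — so the feature that spreads is place.
Checking the remaining alternations: /ɴ/ → [ɳ] before /ɖ/ (uvular → retroflex, matching retroflex); /ɴ/ → [ɲ] before /ɟ/ (uvular → palatal, matching palatal); /ɴ/ → [n] before /d/ (uvular → alveolar, matching alveolar) — only place changes, and always toward the following segment.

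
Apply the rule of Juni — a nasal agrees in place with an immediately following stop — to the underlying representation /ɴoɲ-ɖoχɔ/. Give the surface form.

The rule targets /ɲ/ (voiced palatal nasal), which sits before the trigger /ɖ/ (retroflex).
Changing only its place to retroflex gives [ɳ] — the voiced retroflex nasal.

[ɴoɳɖoχɔ]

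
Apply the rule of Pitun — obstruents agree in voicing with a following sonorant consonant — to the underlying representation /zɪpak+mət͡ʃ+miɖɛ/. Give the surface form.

The rule targets /k/ (voiceless velar stop), which sits before the trigger /m/ (voiced).
The voiced velar stop is [g], so /k/ → [g].
At the second juncture, /t͡ʃ/ likewise becomes [d͡ʒ] adjacent to /m/.

[zɪpagməd͡ʒmiɖɛ]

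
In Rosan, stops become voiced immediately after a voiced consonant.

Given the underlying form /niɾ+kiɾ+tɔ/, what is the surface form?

The rule targets /k/ (voiceless velar stop), which sits after the trigger /ɾ/ (voiced).
A voiced velar stop is [g], so the surface segment is [g].
The same rule applies at the second boundary: /t/ → [d] next to /ɾ/.

[niɾgiɾdɔ]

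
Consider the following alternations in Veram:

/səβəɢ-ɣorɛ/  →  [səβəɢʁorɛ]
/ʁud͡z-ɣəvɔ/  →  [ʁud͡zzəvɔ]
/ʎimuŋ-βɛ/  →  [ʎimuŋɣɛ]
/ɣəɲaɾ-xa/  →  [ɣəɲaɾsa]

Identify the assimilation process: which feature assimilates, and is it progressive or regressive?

Comparing underlying and surface forms, /ɣ/ → [ʁ] is the alternation; the neighbouring /ɢ/ is constant.
/ɣ/ is velar while /ɢ/ is uvular; the output [ʁ] is uvular, matching the trigger — so the feature that spreads is place.
Manner and voice are unchanged, so the assimilation is partial, not total.
The same holds elsewhere in the data: /ɣ/ → [z] after /d͡z/ (velar → alveolar, matching alveolar); /β/ → [ɣ] after /ŋ/ (bilabial → velar, matching velar); /x/ → [s] after /ɾ/ (velar → alveolar, matching alveolar) — only place changes, and always toward the preceding segment.
The trigger is the preceding segment, so the direction is progressive (perseverative).

progressive place assimilation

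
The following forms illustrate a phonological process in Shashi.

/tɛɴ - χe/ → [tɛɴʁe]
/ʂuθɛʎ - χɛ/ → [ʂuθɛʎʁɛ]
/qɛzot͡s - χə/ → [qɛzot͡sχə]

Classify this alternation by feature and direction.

Comparing underlying and surface forms, /χ/ → [ʁ] is the alternation; the neighbouring /ɴ/ is constant.
/χ/ is voiceless while /ɴ/ is voiced; the output [ʁ] is voiced, matching the trigger — so the feature that spreads is voicing.
Place and manner are unchanged, so the assimilation is partial, not total.
Checking the remaining alternation: /χ/ → [ʁ] after /ʎ/ (voiceless → voiced, matching voiced) — only voicing changes, and always toward the preceding segment.
No alternation appears in [qɛzot͡sχə]: there the adjacent consonants already agree in voicing (/χ/ and /t͡s/ are both voiceless), so this form is consistent with the same rule.
The trigger is the preceding segment, so the direction is progressive (perseverative).

progressive voicing assimilation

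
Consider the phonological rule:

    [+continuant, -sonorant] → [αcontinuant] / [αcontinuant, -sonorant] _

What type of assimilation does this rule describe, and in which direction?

The shared variable α links the value of [continuant] on the target to that of the neighbouring obstruent. [continuant] distinguishes stops from fricatives — a manner-of-articulation feature — so this is manner assimilation.
The conditioning segment sits to the left of the focus bar, meaning the trigger precedes the segment that changes — progressive assimilation.

progressive manner assimilation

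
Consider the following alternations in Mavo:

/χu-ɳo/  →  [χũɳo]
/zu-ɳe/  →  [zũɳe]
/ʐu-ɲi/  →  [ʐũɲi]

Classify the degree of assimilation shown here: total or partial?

partial assimilation

The vowel /u/ surfaces as nasalised [ũ] next to the following nasal /ɳ/ — it has acquired the [+nasal] feature of its neighbour.
Likewise in the remaining data: /u/ → [ũ] before /ɲ/ — each time a vowel is nasalised next to a following nasal.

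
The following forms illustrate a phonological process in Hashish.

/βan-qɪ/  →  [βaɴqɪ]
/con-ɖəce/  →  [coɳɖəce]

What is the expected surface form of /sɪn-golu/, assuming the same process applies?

[sɪŋgolu]

The data show regressive place assimilation: /n/ → [ɴ] before /q/; /n/ → [ɳ] before /ɖ/. In each pair only place changes, matching the following consonant, while manner and voice stay constant.
/n/ is a voiced alveolar nasal. The following trigger /g/ is velar, so /n/ must become velar as well.
Changing only its place to velar gives [ŋ] — the voiced velar nasal.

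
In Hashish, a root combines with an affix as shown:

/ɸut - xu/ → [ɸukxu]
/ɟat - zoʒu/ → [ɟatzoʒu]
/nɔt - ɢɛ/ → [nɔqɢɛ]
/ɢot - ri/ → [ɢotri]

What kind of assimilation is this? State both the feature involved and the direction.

Comparing underlying and surface forms, /t/ → [k] is the alternation; the neighbouring /x/ is constant.
The change alveolar → velar matches the place of the following /x/, identifying this as place assimilation.
Manner and voice are unchanged, so the assimilation is partial, not total.
Checking the remaining alternation: /t/ → [q] before /ɢ/ (alveolar → uvular, matching uvular) — only place changes, and always toward the following segment.
No alternation appears in [ɟatzoʒu], [ɢotri]: there the adjacent consonants already agree in place (/t/ and /z/ are both alveolar; /t/ and /r/ are both alveolar), so these forms are consistent with the same rule.
Since the segment that changes precedes the conditioning segment, the assimilation is regressive.

regressive place assimilation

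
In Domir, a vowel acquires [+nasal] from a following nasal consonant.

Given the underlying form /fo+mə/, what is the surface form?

/o/ sits next to the nasal /m/ and is therefore nasalised to [õ].

[fõmə]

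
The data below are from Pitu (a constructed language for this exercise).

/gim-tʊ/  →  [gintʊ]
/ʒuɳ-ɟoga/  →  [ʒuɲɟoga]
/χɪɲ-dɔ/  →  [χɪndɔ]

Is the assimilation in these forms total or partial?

partial assimilation

Underlying /m/ is realised as [n] next to /t/; /t/ itself does not change.
/m/ is bilabial while /t/ is alveolar; the output [n] is alveolar, matching the trigger — so the feature that spreads is place.
Manner and voice are unchanged, so the assimilation is partial, not total.
Checking the remaining alternations: /ɳ/ → [ɲ] before /ɟ/ (retroflex → palatal, matching palatal); /ɲ/ → [n] before /d/ (palatal → alveolar, matching alveolar) — only place changes, and always toward the following segment.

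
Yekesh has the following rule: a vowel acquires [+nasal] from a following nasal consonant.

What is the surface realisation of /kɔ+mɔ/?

/ɔ/ sits next to the nasal /m/ and is therefore nasalised to [ɔ̃].

[kɔ̃mɔ]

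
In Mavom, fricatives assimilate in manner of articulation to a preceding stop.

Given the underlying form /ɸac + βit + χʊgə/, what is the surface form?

[ɸacbitqʊgə]

/β/ is a voiced bilabial fricative. The preceding trigger /c/ is a stop, so /β/ must become a stop as well.
A voiced bilabial stop is [b], so the surface segment is [b].
At the second juncture, /χ/ likewise becomes [q] adjacent to /t/.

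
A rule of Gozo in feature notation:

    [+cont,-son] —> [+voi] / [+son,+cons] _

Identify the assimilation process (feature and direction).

progressive voicing assimilation

The target ([+cont,-son], fricatives) acquires [+voi] next to a sonorant consonant ([+son,+cons]) — it takes on the voicing of its neighbour, so the feature that spreads is voicing.
Since the environment is written before the underscore, the trigger precedes the target; the direction is progressive.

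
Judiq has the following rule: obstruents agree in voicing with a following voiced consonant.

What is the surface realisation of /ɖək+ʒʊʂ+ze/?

[ɖəgʒʊʐze]

/k/ is a voiceless velar stop. The following trigger /ʒ/ is voiced, so /k/ must become voiced as well.
Changing only its voicing to voiced gives [g] — the voiced velar stop.
The same rule applies at the second boundary: /ʂ/ → [ʐ] next to /z/.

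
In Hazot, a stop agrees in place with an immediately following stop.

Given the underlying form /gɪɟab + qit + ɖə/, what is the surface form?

[gɪɟaɢqiʈɖə]

/b/ is a voiced bilabial stop. The following trigger /q/ is uvular, so /b/ must become uvular as well.
The voiced uvular stop is [ɢ], so /b/ → [ɢ].
The same rule applies at the second boundary: /t/ → [ʈ] next to /ɖ/.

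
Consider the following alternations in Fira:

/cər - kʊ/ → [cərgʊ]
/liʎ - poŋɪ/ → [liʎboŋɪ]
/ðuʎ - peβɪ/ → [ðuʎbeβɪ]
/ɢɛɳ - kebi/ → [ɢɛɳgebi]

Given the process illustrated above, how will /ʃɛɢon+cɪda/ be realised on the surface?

The data show progressive voicing assimilation: /k/ → [g] after /r/; /p/ → [b] after /ʎ/; /k/ → [g] after /ɳ/. In each pair only voicing changes, matching the preceding consonant, while place and manner stay constant.
/c/ is a voiceless palatal stop. The preceding trigger /n/ is voiced, so /c/ must become voiced as well.
The voiced palatal stop is [ɟ], so /c/ → [ɟ].

[ʃɛɢonɟɪda]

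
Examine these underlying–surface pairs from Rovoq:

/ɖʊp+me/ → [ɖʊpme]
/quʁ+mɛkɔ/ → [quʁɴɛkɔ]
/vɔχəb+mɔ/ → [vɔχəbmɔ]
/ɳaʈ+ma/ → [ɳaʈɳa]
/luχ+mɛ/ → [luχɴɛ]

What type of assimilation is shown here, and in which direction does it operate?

progressive place assimilation

Underlying /m/ is realised as [ɴ] next to /ʁ/; /ʁ/ itself does not change.
/m/ is bilabial while /ʁ/ is uvular; the output [ɴ] is uvular, matching the trigger — so the feature that spreads is place.
Manner and voice are unchanged, so the assimilation is partial, not total.
The same holds elsewhere in the data: /m/ → [ɳ] after /ʈ/ (bilabial → retroflex, matching retroflex); /m/ → [ɴ] after /χ/ (bilabial → uvular, matching uvular) — only place changes, and always toward the preceding segment.
Nothing changes in [ɖʊpme], [vɔχəbmɔ]: there the adjacent consonants already agree in place (/m/ and /p/ are both bilabial; /m/ and /b/ are both bilabial), so these forms are consistent with the same rule.
The trigger is the preceding segment, so the direction is progressive (perseverative).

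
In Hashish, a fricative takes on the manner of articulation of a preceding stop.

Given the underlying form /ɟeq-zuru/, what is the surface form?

The rule targets /z/ (voiced alveolar fricative), which sits after the trigger /q/ (stop).
Changing only its manner to stop gives [d] — the voiced alveolar stop.

[ɟeqduru]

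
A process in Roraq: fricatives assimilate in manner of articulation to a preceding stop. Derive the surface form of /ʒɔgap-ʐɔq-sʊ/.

The rule targets /ʐ/ (voiced retroflex fricative), which sits after the trigger /p/ (stop).
The voiced retroflex stop is [ɖ], so /ʐ/ → [ɖ].
At the second juncture, /s/ likewise becomes [t] adjacent to /q/.

[ʒɔgapɖɔqtʊ]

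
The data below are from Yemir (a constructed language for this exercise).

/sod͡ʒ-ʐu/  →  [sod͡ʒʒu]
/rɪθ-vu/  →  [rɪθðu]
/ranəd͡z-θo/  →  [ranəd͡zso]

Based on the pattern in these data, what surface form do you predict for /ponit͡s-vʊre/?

The data show progressive place assimilation: /ʐ/ → [ʒ] after /d͡ʒ/; /v/ → [ð] after /θ/; /θ/ → [s] after /d͡z/. In each pair only place changes, matching the preceding consonant, while manner and voice stay constant.
The rule targets /v/ (voiced labiodental fricative), which sits after the trigger /t͡s/ (alveolar).
A voiced alveolar fricative is [z], so the surface segment is [z].

[ponit͡szʊre]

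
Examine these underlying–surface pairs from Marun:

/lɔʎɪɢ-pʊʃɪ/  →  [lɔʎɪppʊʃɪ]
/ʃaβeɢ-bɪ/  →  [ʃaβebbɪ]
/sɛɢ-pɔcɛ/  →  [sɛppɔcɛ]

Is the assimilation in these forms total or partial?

The segment that alternates is /ɢ/, which surfaces as [p] when adjacent to /p/.
The output [p] is identical to the trigger /p/ — every feature (place, manner, voicing) has been copied — so this is total assimilation.
The other form behaves the same way: /ɢ/ → [b] before /b/ — in each case the output is a copy of the following consonant.

total assimilation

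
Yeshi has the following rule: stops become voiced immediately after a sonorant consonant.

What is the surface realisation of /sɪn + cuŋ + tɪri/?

The rule targets /c/ (voiceless palatal stop), which sits after the trigger /n/ (voiced).
The voiced palatal stop is [ɟ], so /c/ → [ɟ].
The same rule applies at the second boundary: /t/ → [d] next to /ŋ/.

[sɪnɟuŋdɪri]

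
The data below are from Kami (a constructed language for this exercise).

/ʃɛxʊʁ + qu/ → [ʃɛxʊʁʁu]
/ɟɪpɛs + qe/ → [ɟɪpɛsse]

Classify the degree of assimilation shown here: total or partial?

Comparing underlying and surface forms, /q/ → [ʁ] is the alternation; the neighbouring /ʁ/ is constant.
The output [ʁ] is identical to the trigger /ʁ/ — every feature (place, manner, voicing) has been copied — so this is total assimilation.
The other form behaves the same way: /q/ → [s] after /s/ — in each case the output is a copy of the preceding consonant.

total assimilation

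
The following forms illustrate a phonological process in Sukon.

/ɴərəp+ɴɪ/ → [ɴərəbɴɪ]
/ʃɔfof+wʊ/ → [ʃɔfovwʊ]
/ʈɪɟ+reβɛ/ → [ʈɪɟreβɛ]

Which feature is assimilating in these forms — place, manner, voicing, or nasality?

The segment that alternates is /p/, which surfaces as [b] when adjacent to /ɴ/.
/p/ is voiceless while /ɴ/ is voiced; the output [b] is voiced, matching the trigger — so the feature that spreads is voicing.
The other alternating form patterns the same way: /f/ → [v] before /w/ (voiceless → voiced, matching voiced) — only voicing changes, and always toward the following segment.
Nothing changes in [ʈɪɟreβɛ]: there the adjacent consonants already agree in voicing (/ɟ/ and /r/ are both voiced), so this form is consistent with the same rule.

voicing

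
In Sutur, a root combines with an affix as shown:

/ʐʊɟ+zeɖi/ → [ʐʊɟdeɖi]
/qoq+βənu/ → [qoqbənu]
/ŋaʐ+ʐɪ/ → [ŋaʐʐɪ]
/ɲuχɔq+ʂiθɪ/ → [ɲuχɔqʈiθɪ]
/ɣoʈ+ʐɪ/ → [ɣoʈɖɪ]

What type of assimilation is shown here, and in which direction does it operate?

Comparing underlying and surface forms, /z/ → [d] is the alternation; the neighbouring /ɟ/ is constant.
The change fricative → stop matches the manner of the preceding /ɟ/, identifying this as manner assimilation.
Place and voice are unchanged, so the assimilation is partial, not total.
The same holds elsewhere in the data: /β/ → [b] after /q/ (fricative → stop, matching a stop); /ʂ/ → [ʈ] after /q/ (fricative → stop, matching a stop); /ʐ/ → [ɖ] after /ʈ/ (fricative → stop, matching a stop) — only manner changes, and always toward the preceding segment.
No alternation appears in [ŋaʐʐɪ]: there the adjacent consonants already agree in manner (/ʐ/ and /ʐ/ are both fricatives), so this form is consistent with the same rule.
Since the segment that changes follows the conditioning segment, the assimilation is progressive.

progressive manner assimilation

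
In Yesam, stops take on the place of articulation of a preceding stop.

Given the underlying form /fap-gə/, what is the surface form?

[fapbə]

/g/ is a voiced velar stop. The preceding trigger /p/ is bilabial, so /g/ must become bilabial as well.
Changing only its place to bilabial gives [b] — the voiced bilabial stop.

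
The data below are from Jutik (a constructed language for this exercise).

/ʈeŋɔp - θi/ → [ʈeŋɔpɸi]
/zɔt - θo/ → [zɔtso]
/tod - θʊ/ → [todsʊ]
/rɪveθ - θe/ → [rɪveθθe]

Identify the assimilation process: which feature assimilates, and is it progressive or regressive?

The segment that alternates is /θ/, which surfaces as [ɸ] when adjacent to /p/.
The change dental → bilabial matches the place of the preceding /p/, identifying this as place assimilation.
Manner and voice are unchanged, so the assimilation is partial, not total.
Checking the remaining alternations: /θ/ → [s] after /t/ (dental → alveolar, matching alveolar); /θ/ → [s] after /d/ (dental → alveolar, matching alveolar) — only place changes, and always toward the preceding segment.
Nothing changes in [rɪveθθe]: there the adjacent consonants already agree in place (/θ/ and /θ/ are both dental), so this form is consistent with the same rule.
The trigger is the preceding segment, so the direction is progressive (perseverative).

progressive place assimilation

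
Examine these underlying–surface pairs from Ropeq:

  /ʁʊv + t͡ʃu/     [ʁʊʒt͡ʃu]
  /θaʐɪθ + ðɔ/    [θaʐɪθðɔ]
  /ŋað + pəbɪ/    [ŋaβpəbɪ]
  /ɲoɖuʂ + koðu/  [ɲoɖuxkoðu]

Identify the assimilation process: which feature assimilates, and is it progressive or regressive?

regressive place assimilation

Comparing underlying and surface forms, /v/ → [ʒ] is the alternation; the neighbouring /t͡ʃ/ is constant.
/v/ is labiodental while /t͡ʃ/ is postalveolar; the output [ʒ] is postalveolar, matching the trigger — so the feature that spreads is place.
Manner and voice are unchanged, so the assimilation is partial, not total.
The same holds elsewhere in the data: /ð/ → [β] before /p/ (dental → bilabial, matching bilabial); /ʂ/ → [x] before /k/ (retroflex → velar, matching velar) — only place changes, and always toward the following segment.
Nothing changes in [θaʐɪθðɔ]: there the adjacent consonants already agree in place (/θ/ and /ð/ are both dental), so this form is consistent with the same rule.
The trigger is the following segment, so the direction is regressive (anticipatory).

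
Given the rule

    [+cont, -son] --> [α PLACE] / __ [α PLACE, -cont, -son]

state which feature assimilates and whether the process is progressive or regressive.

The shared variable α links the value of the place features (abbreviated [PLACE]) on the target to the same value on the neighbouring segment, so place is the feature that assimilates.
Since the environment is written after the underscore, the trigger follows the target; the direction is regressive.

regressive place assimilation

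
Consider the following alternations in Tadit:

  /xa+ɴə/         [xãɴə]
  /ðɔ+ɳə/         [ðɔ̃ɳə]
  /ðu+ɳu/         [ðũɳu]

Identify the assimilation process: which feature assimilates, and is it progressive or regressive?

The vowel /a/ surfaces as nasalised [ã] next to the following nasal /ɴ/ — it has acquired the [+nasal] feature of its neighbour.
Likewise in the remaining data: /ɔ/ → [ɔ̃] before /ɳ/; /u/ → [ũ] before /ɳ/ — each time a vowel is nasalised next to a following nasal.
Because the conditioning nasal is to the right of the vowel that changes, the process is regressive (anticipatory).

regressive nasality assimilation (vowel nasalisation)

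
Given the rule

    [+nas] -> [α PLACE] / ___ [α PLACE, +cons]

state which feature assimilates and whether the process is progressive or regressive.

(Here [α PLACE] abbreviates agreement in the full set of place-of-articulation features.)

The shared variable α links the value of the place features (abbreviated [PLACE]) on the target to the same value on the neighbouring segment, so place is the feature that assimilates.
The conditioning segment sits to the right of the focus bar, meaning the trigger follows the segment that changes — regressive assimilation.

regressive place assimilation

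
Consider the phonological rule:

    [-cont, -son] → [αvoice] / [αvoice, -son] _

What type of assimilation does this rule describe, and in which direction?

progressive voicing assimilation

The rule copies [voice] from the environment onto the target, so the assimilating feature is voicing.
The conditioning segment sits to the left of the focus bar, meaning the trigger precedes the segment that changes — progressive assimilation.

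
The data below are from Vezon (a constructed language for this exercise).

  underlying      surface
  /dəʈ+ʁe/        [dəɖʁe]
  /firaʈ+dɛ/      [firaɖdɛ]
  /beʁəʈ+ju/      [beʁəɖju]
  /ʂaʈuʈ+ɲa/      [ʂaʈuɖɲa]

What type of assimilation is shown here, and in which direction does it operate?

Underlying /ʈ/ is realised as [ɖ] next to /ʁ/; /ʁ/ itself does not change.
/ʈ/ is voiceless while /ʁ/ is voiced; the output [ɖ] is voiced, matching the trigger — so the feature that spreads is voicing.
Place and manner are unchanged, so the assimilation is partial, not total.
Checking the remaining alternations: /ʈ/ → [ɖ] before /d/ (voiceless → voiced, matching voiced); /ʈ/ → [ɖ] before /j/ (voiceless → voiced, matching voiced); /ʈ/ → [ɖ] before /ɲ/ (voiceless → voiced, matching voiced) — only voicing changes, and always toward the following segment.
Since the segment that changes precedes the conditioning segment, the assimilation is regressive.

regressive voicing assimilation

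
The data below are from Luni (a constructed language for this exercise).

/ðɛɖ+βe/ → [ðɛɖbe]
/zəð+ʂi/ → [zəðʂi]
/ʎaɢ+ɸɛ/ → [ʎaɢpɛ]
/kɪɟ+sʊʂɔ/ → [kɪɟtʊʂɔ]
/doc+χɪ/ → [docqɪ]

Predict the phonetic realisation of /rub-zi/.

The data show progressive manner assimilation: /β/ → [b] after /ɖ/; /ɸ/ → [p] after /ɢ/; /s/ → [t] after /ɟ/; /χ/ → [q] after /c/. In each pair only manner changes, matching the preceding consonant, while place and voice stay constant.
No alternation appears in [zəðʂi]: there the adjacent consonants already agree in manner (/ʂ/ and /ð/ are both fricatives), so this form is consistent with the same rule.
The rule targets /z/ (voiced alveolar fricative), which sits after the trigger /b/ (stop).
A voiced alveolar stop is [d], so the surface segment is [d].

[rubdi]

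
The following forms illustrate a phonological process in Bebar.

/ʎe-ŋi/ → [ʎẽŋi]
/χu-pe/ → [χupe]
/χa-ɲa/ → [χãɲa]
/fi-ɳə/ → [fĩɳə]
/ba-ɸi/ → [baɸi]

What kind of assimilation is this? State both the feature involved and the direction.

The vowel /e/ surfaces as nasalised [ẽ] next to the following nasal /ŋ/ — it has acquired the [+nasal] feature of its neighbour.
Likewise in the remaining data: /a/ → [ã] before /ɲ/; /i/ → [ĩ] before /ɳ/ — each time a vowel is nasalised next to a following nasal.
No change occurs in [χupe], [baɸi] because the vowel at the boundary is adjacent to an oral consonant, not a nasal (/u/ next to /p/; /a/ next to /ɸ/).
Because the conditioning nasal is to the right of the vowel that changes, the process is regressive (anticipatory).

regressive nasality assimilation (vowel nasalisation)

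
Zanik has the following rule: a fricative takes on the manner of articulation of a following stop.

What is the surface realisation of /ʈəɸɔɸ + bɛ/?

/ɸ/ is a voiceless bilabial fricative. The following trigger /b/ is a stop, so /ɸ/ must become a stop as well.
The voiceless bilabial stop is [p], so /ɸ/ → [p].

[ʈəɸɔpbɛ]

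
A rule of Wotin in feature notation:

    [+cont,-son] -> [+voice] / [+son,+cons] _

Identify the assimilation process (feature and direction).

progressive voicing assimilation

The structural change is [+voice], and the conditioning segment [+son,+cons] (a sonorant consonant) is itself voiced, so the target comes to share the voicing of its neighbour — voicing assimilation.
Since the environment is written before the underscore, the trigger precedes the target; the direction is progressive.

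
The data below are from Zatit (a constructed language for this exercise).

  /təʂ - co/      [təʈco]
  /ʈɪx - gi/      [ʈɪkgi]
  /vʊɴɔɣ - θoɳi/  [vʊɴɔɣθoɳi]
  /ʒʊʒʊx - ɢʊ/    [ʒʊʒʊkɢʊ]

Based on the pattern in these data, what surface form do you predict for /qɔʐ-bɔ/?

[qɔɖbɔ]

The data show regressive manner assimilation: /ʂ/ → [ʈ] before /c/; /x/ → [k] before /g/; /x/ → [k] before /ɢ/. In each pair only manner changes, matching the following consonant, while place and voice stay constant.
Nothing changes in [vʊɴɔɣθoɳi]: there the adjacent consonants already agree in manner (/ɣ/ and /θ/ are both fricatives), so this form is consistent with the same rule.
The rule targets /ʐ/ (voiced retroflex fricative), which sits before the trigger /b/ (stop).
A voiced retroflex stop is [ɖ], so the surface segment is [ɖ].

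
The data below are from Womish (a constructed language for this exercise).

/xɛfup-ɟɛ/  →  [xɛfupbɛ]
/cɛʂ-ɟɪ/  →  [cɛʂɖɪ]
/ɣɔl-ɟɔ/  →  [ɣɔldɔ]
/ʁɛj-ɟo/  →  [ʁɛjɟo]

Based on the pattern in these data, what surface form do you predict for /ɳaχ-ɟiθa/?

[ɳaχɢiθa]

The data show progressive place assimilation: /ɟ/ → [b] after /p/; /ɟ/ → [ɖ] after /ʂ/; /ɟ/ → [d] after /l/. In each pair only place changes, matching the preceding consonant, while manner and voice stay constant.
No alternation appears in [ʁɛjɟo]: there the adjacent consonants already agree in place (/ɟ/ and /j/ are both palatal), so this form is consistent with the same rule.
The rule targets /ɟ/ (voiced palatal stop), which sits after the trigger /χ/ (uvular).
The voiced uvular stop is [ɢ], so /ɟ/ → [ɢ].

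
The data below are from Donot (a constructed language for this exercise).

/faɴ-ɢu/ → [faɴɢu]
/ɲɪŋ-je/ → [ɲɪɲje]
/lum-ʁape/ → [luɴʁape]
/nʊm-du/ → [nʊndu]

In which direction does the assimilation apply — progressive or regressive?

Underlying /ŋ/ is realised as [ɲ] next to /j/; /j/ itself does not change.
The change velar → palatal matches the place of the following /j/, identifying this as place assimilation.
Checking the remaining alternations: /m/ → [ɴ] before /ʁ/ (bilabial → uvular, matching uvular); /m/ → [n] before /d/ (bilabial → alveolar, matching alveolar) — only place changes, and always toward the following segment.
No alternation appears in [faɴɢu]: there the adjacent consonants already agree in place (/ɴ/ and /ɢ/ are both uvular), so this form is consistent with the same rule.
Since the segment that changes precedes the conditioning segment, the assimilation is regressive.

regressive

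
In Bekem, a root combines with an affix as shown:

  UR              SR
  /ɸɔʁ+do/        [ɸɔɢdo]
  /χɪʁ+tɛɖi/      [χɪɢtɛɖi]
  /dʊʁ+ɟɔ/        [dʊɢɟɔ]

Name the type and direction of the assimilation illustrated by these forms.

regressive manner assimilation

Comparing underlying and surface forms, /ʁ/ → [ɢ] is the alternation; the neighbouring /d/ is constant.
The change fricative → stop matches the manner of the following /d/, identifying this as manner assimilation.
Place and voice are unchanged, so the assimilation is partial, not total.
Checking the remaining alternations: /ʁ/ → [ɢ] before /t/ (fricative → stop, matching a stop); /ʁ/ → [ɢ] before /ɟ/ (fricative → stop, matching a stop) — only manner changes, and always toward the following segment.
The trigger is the following segment, so the direction is regressive (anticipatory).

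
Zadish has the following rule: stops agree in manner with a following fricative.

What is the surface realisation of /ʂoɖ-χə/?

[ʂoʐχə]

The rule targets /ɖ/ (voiced retroflex stop), which sits before the trigger /χ/ (fricative).
A voiced retroflex fricative is [ʐ], so the surface segment is [ʐ].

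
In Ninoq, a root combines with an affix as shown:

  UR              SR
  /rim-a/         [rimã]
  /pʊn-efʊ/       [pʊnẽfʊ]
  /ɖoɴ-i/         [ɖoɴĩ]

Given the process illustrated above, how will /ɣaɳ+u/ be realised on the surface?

The data show progressive nasality assimilation (vowel nasalisation): /a/ → [ã] after /m/; /e/ → [ẽ] after /n/; /i/ → [ĩ] after /ɴ/ — a vowel is nasalised by an immediately preceding nasal consonant.
/u/ sits next to the nasal /ɳ/ and is therefore nasalised to [ũ].

[ɣaɳũ]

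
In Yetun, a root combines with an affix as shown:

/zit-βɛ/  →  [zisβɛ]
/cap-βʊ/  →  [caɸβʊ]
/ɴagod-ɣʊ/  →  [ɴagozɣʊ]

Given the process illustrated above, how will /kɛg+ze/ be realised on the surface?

The data show regressive manner assimilation: /t/ → [s] before /β/; /p/ → [ɸ] before /β/; /d/ → [z] before /ɣ/. In each pair only manner changes, matching the following consonant, while place and voice stay constant.
/g/ is a voiced velar stop. The following trigger /z/ is a fricative, so /g/ must become a fricative as well.
The voiced velar fricative is [ɣ], so /g/ → [ɣ].

[kɛɣze]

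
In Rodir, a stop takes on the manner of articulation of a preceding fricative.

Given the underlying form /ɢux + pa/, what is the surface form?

The rule targets /p/ (voiceless bilabial stop), which sits after the trigger /x/ (fricative).
A voiceless bilabial fricative is [ɸ], so the surface segment is [ɸ].

[ɢuxɸa]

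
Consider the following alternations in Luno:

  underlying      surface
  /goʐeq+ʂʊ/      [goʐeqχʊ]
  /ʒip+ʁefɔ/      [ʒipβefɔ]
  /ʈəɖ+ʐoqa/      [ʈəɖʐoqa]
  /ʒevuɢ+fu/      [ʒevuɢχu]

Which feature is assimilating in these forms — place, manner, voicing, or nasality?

place

The segment that alternates is /ʂ/, which surfaces as [χ] when adjacent to /q/.
/ʂ/ is retroflex while /q/ is uvular; the output [χ] is uvular, matching the trigger — so the feature that spreads is place.
Checking the remaining alternations: /ʁ/ → [β] after /p/ (uvular → bilabial, matching bilabial); /f/ → [χ] after /ɢ/ (labiodental → uvular, matching uvular) — only place changes, and always toward the preceding segment.
No alternation appears in [ʈəɖʐoqa]: there the adjacent consonants already agree in place (/ʐ/ and /ɖ/ are both retroflex), so this form is consistent with the same rule.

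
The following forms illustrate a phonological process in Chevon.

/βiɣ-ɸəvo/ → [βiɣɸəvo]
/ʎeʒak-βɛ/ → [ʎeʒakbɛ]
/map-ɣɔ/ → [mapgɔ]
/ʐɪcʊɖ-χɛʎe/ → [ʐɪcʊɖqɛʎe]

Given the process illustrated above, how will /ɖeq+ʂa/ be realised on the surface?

[ɖeqʈa]

The data show progressive manner assimilation: /β/ → [b] after /k/; /ɣ/ → [g] after /p/; /χ/ → [q] after /ɖ/. In each pair only manner changes, matching the preceding consonant, while place and voice stay constant.
No alternation appears in [βiɣɸəvo]: there the adjacent consonants already agree in manner (/ɸ/ and /ɣ/ are both fricatives), so this form is consistent with the same rule.
/ʂ/ is a voiceless retroflex fricative. The preceding trigger /q/ is a stop, so /ʂ/ must become a stop as well.
A voiceless retroflex stop is [ʈ], so the surface segment is [ʈ].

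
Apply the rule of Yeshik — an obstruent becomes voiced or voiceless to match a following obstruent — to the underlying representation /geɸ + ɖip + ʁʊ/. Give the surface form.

The rule targets /ɸ/ (voiceless bilabial fricative), which sits before the trigger /ɖ/ (voiced).
The voiced bilabial fricative is [β], so /ɸ/ → [β].
At the second juncture, /p/ likewise becomes [b] adjacent to /ʁ/.

[geβɖibʁʊ]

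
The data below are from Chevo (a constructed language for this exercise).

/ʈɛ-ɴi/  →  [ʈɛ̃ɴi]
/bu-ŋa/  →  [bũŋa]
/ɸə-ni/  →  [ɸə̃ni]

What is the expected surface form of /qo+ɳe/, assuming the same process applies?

[qõɳe]

The data show regressive nasality assimilation (vowel nasalisation): /ɛ/ → [ɛ̃] before /ɴ/; /u/ → [ũ] before /ŋ/; /ə/ → [ə̃] before /n/ — a vowel is nasalised by an immediately following nasal consonant.
/o/ sits next to the nasal /ɳ/ and is therefore nasalised to [õ].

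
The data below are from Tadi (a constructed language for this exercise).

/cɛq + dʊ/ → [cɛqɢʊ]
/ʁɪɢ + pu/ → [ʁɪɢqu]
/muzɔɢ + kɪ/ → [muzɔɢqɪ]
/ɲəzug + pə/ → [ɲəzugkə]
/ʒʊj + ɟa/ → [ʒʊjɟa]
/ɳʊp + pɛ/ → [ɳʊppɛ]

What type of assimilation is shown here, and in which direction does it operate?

progressive place assimilation

Comparing underlying and surface forms, /d/ → [ɢ] is the alternation; the neighbouring /q/ is constant.
/d/ is alveolar while /q/ is uvular; the output [ɢ] is uvular, matching the trigger — so the feature that spreads is place.
Manner and voice are unchanged, so the assimilation is partial, not total.
The same holds elsewhere in the data: /p/ → [q] after /ɢ/ (bilabial → uvular, matching uvular); /k/ → [q] after /ɢ/ (velar → uvular, matching uvular); /p/ → [k] after /g/ (bilabial → velar, matching velar) — only place changes, and always toward the preceding segment.
No alternation appears in [ʒʊjɟa], [ɳʊppɛ]: there the adjacent consonants already agree in place (/ɟ/ and /j/ are both palatal; /p/ and /p/ are both bilabial), so these forms are consistent with the same rule.
Since the segment that changes follows the conditioning segment, the assimilation is progressive.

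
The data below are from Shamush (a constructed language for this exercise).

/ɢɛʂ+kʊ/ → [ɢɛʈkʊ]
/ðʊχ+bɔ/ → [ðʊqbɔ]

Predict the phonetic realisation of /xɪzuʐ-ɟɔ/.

The data show regressive manner assimilation: /ʂ/ → [ʈ] before /k/; /χ/ → [q] before /b/. In each pair only manner changes, matching the following consonant, while place and voice stay constant.
/ʐ/ is a voiced retroflex fricative. The following trigger /ɟ/ is a stop, so /ʐ/ must become a stop as well.
The voiced retroflex stop is [ɖ], so /ʐ/ → [ɖ].

[xɪzuɖɟɔ]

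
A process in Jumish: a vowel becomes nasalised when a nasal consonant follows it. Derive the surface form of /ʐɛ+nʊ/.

[ʐɛ̃nʊ]

The vowel /ɛ/ is adjacent to the following nasal /n/, so it acquires [+nasal] and surfaces as [ɛ̃].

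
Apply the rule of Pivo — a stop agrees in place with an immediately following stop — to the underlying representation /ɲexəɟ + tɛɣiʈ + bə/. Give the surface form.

The rule targets /ɟ/ (voiced palatal stop), which sits before the trigger /t/ (alveolar).
A voiced alveolar stop is [d], so the surface segment is [d].
The same rule applies at the second boundary: /ʈ/ → [p] next to /b/.

[ɲexədtɛɣipbə]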